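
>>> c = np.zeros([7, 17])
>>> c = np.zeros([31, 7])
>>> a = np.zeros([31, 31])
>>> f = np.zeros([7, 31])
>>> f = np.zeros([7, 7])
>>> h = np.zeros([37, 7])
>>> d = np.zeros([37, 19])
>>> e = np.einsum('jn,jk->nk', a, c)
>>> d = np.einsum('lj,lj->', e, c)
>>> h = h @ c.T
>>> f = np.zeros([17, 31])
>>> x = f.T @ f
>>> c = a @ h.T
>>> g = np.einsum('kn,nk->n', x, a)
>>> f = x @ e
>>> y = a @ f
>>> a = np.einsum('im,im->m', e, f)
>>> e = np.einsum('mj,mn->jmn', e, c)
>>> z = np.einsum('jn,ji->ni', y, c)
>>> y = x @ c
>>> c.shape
(31, 37)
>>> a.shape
(7,)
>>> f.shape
(31, 7)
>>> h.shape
(37, 31)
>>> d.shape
()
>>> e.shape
(7, 31, 37)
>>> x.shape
(31, 31)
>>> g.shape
(31,)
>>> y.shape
(31, 37)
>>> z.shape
(7, 37)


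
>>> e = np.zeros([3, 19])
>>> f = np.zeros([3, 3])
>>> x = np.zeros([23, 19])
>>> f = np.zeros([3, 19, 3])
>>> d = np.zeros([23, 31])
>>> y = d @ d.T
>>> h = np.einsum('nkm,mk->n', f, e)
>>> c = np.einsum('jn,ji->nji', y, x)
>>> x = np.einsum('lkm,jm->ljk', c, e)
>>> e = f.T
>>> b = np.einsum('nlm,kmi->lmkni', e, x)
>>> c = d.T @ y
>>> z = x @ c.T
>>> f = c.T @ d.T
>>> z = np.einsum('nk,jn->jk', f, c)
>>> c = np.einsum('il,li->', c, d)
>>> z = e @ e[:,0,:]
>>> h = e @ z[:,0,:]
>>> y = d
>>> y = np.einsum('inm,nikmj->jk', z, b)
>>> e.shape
(3, 19, 3)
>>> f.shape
(23, 23)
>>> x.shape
(23, 3, 23)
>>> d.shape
(23, 31)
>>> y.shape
(23, 23)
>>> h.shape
(3, 19, 3)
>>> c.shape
()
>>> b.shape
(19, 3, 23, 3, 23)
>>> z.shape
(3, 19, 3)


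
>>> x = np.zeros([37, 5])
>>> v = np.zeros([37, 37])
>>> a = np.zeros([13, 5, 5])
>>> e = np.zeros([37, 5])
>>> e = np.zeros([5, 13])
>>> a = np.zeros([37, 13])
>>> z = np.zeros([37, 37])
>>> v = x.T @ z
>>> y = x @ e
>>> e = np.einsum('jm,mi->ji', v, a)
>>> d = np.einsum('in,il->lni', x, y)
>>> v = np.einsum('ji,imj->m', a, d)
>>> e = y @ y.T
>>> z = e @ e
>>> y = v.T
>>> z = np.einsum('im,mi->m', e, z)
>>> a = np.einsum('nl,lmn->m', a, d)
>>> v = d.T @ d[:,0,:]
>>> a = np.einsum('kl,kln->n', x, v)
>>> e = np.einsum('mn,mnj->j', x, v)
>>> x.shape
(37, 5)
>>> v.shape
(37, 5, 37)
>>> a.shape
(37,)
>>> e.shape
(37,)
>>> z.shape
(37,)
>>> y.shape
(5,)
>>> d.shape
(13, 5, 37)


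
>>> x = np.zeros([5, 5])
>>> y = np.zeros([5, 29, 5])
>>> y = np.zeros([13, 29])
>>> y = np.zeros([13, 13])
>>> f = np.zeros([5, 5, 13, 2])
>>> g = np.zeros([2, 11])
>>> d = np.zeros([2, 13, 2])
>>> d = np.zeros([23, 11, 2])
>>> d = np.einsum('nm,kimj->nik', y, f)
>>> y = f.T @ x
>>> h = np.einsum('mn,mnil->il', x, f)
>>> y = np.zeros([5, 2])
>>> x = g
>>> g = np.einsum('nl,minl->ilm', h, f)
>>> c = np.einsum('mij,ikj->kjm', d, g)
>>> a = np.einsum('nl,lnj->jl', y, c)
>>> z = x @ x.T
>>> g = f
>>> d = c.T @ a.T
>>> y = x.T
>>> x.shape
(2, 11)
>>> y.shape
(11, 2)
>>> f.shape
(5, 5, 13, 2)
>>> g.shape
(5, 5, 13, 2)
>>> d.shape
(13, 5, 13)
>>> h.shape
(13, 2)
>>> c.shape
(2, 5, 13)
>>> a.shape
(13, 2)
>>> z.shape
(2, 2)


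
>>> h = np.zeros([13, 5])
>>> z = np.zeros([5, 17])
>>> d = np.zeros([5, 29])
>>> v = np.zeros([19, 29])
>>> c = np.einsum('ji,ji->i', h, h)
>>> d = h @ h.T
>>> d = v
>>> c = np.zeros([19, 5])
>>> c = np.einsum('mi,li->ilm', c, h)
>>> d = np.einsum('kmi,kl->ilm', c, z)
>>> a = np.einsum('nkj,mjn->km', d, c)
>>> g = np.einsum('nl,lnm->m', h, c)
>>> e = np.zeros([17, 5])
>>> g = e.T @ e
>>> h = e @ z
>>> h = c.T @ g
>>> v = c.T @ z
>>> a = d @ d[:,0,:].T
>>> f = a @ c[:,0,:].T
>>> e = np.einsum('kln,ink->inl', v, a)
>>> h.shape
(19, 13, 5)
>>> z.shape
(5, 17)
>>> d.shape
(19, 17, 13)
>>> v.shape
(19, 13, 17)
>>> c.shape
(5, 13, 19)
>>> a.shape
(19, 17, 19)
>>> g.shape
(5, 5)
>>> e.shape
(19, 17, 13)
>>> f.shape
(19, 17, 5)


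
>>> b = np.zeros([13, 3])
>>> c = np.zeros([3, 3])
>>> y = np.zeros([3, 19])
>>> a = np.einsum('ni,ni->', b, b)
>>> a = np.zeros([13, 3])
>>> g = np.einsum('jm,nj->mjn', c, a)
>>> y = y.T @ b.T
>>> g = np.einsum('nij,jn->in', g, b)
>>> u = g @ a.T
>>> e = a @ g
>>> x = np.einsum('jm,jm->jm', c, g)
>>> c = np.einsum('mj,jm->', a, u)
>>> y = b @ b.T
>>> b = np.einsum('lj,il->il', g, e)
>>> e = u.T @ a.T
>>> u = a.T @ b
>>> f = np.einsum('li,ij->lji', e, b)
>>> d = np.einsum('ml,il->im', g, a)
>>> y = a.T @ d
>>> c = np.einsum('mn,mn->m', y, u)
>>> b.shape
(13, 3)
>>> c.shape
(3,)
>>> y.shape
(3, 3)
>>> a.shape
(13, 3)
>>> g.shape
(3, 3)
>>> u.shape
(3, 3)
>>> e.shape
(13, 13)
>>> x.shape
(3, 3)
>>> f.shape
(13, 3, 13)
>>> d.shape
(13, 3)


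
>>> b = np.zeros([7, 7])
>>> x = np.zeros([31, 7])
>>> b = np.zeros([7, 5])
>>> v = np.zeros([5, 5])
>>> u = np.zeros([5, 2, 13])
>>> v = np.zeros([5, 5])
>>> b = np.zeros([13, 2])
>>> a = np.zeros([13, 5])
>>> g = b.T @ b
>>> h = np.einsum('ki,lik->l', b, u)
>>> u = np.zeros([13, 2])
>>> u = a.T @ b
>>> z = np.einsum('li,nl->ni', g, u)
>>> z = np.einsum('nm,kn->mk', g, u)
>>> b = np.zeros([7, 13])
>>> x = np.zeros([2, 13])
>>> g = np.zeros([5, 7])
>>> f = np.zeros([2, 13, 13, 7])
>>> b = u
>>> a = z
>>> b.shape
(5, 2)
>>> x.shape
(2, 13)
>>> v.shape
(5, 5)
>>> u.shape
(5, 2)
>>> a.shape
(2, 5)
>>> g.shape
(5, 7)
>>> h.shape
(5,)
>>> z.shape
(2, 5)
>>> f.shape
(2, 13, 13, 7)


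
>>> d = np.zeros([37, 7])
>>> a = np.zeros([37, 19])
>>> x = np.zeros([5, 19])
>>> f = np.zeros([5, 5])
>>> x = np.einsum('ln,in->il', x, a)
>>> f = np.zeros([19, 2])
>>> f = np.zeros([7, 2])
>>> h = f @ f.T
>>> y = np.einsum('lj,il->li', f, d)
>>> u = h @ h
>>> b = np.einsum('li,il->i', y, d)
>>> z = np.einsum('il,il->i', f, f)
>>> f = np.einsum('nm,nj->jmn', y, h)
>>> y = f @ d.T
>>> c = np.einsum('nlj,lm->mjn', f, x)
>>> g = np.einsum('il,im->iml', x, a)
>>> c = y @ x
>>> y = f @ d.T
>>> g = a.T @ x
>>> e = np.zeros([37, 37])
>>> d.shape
(37, 7)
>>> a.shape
(37, 19)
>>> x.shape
(37, 5)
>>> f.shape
(7, 37, 7)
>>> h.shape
(7, 7)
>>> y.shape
(7, 37, 37)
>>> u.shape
(7, 7)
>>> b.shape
(37,)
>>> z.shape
(7,)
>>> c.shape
(7, 37, 5)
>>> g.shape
(19, 5)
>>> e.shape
(37, 37)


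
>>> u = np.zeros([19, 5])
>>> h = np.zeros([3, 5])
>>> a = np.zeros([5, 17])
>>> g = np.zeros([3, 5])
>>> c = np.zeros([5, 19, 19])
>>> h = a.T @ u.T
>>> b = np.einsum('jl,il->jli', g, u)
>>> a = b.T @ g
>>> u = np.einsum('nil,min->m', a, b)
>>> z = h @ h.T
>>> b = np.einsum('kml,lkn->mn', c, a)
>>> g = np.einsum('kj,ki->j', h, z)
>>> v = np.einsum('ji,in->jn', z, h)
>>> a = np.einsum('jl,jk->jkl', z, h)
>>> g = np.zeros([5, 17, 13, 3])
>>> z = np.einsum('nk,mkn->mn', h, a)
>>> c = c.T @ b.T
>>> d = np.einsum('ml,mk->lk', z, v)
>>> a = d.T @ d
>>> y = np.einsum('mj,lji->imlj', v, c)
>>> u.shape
(3,)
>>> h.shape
(17, 19)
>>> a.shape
(19, 19)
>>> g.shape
(5, 17, 13, 3)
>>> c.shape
(19, 19, 19)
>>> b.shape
(19, 5)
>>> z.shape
(17, 17)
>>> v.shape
(17, 19)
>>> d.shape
(17, 19)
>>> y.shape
(19, 17, 19, 19)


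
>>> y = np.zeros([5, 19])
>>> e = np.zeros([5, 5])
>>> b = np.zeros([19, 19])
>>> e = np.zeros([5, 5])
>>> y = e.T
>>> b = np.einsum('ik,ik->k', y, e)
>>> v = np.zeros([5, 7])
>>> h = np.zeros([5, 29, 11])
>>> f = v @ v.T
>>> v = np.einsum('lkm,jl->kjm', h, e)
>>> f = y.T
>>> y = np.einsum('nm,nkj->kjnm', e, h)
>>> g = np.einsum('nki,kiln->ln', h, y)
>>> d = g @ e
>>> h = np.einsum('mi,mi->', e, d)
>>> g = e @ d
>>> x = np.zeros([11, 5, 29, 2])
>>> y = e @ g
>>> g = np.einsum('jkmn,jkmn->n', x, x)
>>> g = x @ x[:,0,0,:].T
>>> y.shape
(5, 5)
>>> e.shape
(5, 5)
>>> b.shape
(5,)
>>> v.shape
(29, 5, 11)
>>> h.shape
()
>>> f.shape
(5, 5)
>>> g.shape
(11, 5, 29, 11)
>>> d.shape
(5, 5)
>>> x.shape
(11, 5, 29, 2)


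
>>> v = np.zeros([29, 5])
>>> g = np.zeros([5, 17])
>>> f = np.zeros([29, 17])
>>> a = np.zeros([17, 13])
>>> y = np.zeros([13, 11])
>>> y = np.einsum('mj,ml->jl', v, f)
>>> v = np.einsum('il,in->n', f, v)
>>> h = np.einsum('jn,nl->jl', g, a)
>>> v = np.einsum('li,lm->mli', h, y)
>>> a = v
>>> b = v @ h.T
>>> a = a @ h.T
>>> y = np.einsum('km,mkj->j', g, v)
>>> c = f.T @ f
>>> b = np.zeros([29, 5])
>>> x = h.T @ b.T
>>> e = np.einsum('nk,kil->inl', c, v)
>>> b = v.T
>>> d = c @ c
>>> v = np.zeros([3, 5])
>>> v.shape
(3, 5)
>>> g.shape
(5, 17)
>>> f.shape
(29, 17)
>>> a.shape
(17, 5, 5)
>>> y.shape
(13,)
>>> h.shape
(5, 13)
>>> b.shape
(13, 5, 17)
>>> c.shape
(17, 17)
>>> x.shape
(13, 29)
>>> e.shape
(5, 17, 13)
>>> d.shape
(17, 17)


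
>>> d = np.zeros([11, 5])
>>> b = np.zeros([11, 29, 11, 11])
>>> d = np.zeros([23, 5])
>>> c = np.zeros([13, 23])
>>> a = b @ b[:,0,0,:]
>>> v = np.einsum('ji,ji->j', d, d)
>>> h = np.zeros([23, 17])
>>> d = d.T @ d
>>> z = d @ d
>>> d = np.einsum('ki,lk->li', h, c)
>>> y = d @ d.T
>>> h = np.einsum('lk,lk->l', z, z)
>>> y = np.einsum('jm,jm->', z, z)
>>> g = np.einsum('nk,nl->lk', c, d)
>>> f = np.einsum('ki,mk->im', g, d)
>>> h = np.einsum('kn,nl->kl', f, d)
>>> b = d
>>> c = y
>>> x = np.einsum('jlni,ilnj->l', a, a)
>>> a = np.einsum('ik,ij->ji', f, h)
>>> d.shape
(13, 17)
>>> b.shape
(13, 17)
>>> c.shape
()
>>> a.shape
(17, 23)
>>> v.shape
(23,)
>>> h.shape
(23, 17)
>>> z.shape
(5, 5)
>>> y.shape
()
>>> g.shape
(17, 23)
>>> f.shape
(23, 13)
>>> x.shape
(29,)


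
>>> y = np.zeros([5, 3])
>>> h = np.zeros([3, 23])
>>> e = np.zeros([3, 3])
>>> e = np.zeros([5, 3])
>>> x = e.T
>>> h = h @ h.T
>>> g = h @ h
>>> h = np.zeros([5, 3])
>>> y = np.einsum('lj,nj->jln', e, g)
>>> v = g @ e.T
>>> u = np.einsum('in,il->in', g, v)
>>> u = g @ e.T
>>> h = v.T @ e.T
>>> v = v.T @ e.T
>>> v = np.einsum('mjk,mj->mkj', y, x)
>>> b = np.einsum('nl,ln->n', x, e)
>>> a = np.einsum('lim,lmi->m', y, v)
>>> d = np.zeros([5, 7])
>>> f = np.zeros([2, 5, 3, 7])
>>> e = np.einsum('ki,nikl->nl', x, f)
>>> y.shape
(3, 5, 3)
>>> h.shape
(5, 5)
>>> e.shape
(2, 7)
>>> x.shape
(3, 5)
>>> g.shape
(3, 3)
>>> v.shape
(3, 3, 5)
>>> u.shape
(3, 5)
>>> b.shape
(3,)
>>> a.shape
(3,)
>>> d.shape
(5, 7)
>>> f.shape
(2, 5, 3, 7)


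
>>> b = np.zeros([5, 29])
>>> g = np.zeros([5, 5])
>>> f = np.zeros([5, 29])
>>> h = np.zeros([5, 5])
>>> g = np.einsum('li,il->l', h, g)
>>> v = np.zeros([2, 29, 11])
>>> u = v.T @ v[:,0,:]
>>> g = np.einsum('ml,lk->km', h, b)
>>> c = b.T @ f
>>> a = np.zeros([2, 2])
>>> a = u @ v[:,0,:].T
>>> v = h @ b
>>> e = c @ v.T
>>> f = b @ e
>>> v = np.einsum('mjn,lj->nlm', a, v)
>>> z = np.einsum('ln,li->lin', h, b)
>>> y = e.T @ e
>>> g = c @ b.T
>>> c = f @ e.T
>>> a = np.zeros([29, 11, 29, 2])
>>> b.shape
(5, 29)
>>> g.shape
(29, 5)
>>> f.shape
(5, 5)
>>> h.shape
(5, 5)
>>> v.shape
(2, 5, 11)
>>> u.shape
(11, 29, 11)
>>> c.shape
(5, 29)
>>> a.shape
(29, 11, 29, 2)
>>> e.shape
(29, 5)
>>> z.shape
(5, 29, 5)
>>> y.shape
(5, 5)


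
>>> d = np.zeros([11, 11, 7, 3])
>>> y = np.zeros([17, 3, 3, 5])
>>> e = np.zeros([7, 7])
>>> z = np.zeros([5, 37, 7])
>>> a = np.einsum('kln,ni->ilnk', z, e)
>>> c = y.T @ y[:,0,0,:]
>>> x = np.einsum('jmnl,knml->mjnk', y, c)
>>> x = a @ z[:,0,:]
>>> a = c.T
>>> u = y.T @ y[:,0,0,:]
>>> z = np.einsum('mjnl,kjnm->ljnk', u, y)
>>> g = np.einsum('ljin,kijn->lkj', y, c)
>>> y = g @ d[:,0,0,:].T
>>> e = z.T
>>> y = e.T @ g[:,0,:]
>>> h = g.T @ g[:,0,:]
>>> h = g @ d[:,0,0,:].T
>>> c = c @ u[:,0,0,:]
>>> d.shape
(11, 11, 7, 3)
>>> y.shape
(5, 3, 3, 3)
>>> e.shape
(17, 3, 3, 5)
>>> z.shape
(5, 3, 3, 17)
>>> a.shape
(5, 3, 3, 5)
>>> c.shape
(5, 3, 3, 5)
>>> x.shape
(7, 37, 7, 7)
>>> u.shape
(5, 3, 3, 5)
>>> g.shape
(17, 5, 3)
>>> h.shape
(17, 5, 11)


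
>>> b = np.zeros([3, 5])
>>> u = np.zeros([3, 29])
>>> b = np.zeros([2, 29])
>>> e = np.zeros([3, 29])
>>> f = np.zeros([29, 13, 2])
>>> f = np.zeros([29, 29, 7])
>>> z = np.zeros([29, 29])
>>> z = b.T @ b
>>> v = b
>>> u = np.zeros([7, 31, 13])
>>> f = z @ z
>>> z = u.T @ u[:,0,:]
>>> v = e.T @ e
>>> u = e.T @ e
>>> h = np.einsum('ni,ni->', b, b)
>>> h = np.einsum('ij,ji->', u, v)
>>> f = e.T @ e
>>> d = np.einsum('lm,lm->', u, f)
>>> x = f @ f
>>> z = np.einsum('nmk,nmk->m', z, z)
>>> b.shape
(2, 29)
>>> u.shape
(29, 29)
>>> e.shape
(3, 29)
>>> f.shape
(29, 29)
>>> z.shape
(31,)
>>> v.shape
(29, 29)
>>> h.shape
()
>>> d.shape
()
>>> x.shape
(29, 29)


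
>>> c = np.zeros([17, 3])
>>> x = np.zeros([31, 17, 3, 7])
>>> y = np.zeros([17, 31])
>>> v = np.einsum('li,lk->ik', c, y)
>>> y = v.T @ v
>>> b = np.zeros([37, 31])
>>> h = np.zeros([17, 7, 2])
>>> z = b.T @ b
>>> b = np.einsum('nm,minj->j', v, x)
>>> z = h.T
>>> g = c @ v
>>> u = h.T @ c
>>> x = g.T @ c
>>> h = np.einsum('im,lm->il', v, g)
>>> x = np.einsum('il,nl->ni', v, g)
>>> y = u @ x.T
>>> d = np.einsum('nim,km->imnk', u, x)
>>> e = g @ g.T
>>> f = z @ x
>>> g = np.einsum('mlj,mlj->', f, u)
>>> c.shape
(17, 3)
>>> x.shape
(17, 3)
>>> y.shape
(2, 7, 17)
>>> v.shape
(3, 31)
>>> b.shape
(7,)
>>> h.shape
(3, 17)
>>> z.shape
(2, 7, 17)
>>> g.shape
()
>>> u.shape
(2, 7, 3)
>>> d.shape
(7, 3, 2, 17)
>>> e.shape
(17, 17)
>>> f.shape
(2, 7, 3)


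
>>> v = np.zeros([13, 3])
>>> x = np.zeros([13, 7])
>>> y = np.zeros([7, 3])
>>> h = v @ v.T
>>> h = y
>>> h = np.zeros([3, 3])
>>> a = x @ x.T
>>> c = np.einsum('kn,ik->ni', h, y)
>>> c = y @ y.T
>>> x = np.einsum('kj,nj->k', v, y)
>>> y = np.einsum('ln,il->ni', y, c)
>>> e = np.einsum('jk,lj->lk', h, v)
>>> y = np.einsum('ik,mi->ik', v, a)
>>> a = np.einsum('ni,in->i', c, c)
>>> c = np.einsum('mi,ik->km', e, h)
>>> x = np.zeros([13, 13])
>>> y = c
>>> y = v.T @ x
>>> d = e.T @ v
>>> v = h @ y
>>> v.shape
(3, 13)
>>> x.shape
(13, 13)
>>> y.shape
(3, 13)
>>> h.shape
(3, 3)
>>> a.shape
(7,)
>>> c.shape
(3, 13)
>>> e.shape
(13, 3)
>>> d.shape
(3, 3)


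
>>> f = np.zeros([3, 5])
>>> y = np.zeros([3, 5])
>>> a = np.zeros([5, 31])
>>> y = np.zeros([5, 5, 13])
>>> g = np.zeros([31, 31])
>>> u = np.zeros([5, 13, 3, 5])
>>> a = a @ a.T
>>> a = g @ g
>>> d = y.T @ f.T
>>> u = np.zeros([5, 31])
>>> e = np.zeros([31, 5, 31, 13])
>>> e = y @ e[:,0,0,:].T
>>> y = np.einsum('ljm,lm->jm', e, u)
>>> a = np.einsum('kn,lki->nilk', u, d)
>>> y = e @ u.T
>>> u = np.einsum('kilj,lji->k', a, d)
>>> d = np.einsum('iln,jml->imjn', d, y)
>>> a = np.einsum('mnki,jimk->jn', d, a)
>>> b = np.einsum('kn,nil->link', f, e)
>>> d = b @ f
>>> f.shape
(3, 5)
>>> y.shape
(5, 5, 5)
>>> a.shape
(31, 5)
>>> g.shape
(31, 31)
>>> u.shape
(31,)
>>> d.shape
(31, 5, 5, 5)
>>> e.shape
(5, 5, 31)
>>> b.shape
(31, 5, 5, 3)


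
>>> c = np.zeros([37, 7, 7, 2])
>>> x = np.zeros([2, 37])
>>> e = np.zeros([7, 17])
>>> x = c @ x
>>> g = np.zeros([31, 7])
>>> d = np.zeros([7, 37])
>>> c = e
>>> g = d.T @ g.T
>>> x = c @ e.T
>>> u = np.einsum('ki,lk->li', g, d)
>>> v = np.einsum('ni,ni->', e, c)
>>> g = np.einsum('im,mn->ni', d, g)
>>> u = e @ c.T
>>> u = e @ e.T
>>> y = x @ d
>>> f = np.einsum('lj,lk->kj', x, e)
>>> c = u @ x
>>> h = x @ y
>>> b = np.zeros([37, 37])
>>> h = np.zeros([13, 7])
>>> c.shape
(7, 7)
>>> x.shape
(7, 7)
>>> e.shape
(7, 17)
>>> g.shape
(31, 7)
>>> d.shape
(7, 37)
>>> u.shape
(7, 7)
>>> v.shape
()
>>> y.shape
(7, 37)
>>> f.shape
(17, 7)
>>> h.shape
(13, 7)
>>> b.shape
(37, 37)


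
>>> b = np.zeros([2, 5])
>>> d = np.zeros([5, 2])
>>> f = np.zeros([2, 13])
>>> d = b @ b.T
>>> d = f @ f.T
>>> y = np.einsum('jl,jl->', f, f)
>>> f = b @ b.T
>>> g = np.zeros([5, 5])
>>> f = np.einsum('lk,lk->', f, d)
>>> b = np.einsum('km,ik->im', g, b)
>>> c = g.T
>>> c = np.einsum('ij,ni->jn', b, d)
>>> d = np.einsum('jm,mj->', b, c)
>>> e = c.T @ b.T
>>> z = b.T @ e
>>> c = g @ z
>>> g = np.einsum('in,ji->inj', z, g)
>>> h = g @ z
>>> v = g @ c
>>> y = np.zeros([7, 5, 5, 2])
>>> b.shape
(2, 5)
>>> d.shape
()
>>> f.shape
()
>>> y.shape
(7, 5, 5, 2)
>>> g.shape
(5, 2, 5)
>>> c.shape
(5, 2)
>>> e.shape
(2, 2)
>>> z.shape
(5, 2)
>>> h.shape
(5, 2, 2)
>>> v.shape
(5, 2, 2)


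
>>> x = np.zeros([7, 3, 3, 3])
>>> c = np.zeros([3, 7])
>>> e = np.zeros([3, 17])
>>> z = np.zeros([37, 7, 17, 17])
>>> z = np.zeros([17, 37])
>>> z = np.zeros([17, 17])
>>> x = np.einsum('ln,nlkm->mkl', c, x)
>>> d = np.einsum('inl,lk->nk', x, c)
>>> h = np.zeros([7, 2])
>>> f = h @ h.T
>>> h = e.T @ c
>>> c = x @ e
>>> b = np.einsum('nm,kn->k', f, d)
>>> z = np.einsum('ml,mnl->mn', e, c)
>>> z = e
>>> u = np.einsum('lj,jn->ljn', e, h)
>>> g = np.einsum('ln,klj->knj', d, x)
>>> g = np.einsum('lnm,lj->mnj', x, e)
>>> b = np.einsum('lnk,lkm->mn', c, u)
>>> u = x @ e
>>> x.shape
(3, 3, 3)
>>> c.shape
(3, 3, 17)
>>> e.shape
(3, 17)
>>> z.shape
(3, 17)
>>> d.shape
(3, 7)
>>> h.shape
(17, 7)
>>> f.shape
(7, 7)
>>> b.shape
(7, 3)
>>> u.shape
(3, 3, 17)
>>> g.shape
(3, 3, 17)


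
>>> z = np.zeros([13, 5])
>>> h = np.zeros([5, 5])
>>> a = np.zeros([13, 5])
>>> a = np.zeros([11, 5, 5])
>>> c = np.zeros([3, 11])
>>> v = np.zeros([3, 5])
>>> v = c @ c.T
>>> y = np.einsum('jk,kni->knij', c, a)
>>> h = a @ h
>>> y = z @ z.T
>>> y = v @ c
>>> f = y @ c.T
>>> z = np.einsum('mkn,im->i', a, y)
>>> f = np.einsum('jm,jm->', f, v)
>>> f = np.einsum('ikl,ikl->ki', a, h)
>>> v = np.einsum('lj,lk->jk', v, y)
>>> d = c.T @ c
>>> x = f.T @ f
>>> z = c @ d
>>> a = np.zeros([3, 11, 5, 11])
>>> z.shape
(3, 11)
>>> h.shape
(11, 5, 5)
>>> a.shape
(3, 11, 5, 11)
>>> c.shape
(3, 11)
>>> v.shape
(3, 11)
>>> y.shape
(3, 11)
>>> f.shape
(5, 11)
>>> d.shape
(11, 11)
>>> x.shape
(11, 11)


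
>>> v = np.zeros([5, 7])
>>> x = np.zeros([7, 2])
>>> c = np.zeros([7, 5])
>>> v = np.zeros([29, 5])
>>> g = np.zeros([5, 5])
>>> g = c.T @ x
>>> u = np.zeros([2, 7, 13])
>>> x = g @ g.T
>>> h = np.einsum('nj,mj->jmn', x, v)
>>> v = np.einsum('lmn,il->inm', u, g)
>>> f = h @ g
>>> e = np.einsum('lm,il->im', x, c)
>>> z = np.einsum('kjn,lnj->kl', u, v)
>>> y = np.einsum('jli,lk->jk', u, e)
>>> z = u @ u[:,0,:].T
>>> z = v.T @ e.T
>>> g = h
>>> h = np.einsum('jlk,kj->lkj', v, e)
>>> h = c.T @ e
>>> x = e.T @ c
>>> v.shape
(5, 13, 7)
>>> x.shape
(5, 5)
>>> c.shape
(7, 5)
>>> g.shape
(5, 29, 5)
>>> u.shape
(2, 7, 13)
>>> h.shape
(5, 5)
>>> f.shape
(5, 29, 2)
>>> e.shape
(7, 5)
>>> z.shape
(7, 13, 7)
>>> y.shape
(2, 5)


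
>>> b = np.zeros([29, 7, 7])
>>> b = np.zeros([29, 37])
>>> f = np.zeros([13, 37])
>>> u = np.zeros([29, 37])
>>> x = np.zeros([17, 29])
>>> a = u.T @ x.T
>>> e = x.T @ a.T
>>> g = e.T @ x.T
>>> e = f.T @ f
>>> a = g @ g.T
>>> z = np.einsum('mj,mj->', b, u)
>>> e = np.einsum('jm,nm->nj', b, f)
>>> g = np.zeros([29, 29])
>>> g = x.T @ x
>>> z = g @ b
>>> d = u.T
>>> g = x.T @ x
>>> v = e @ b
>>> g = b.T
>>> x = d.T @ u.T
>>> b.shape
(29, 37)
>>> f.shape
(13, 37)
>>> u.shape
(29, 37)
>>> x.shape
(29, 29)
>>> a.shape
(37, 37)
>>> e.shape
(13, 29)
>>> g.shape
(37, 29)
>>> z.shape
(29, 37)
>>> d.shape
(37, 29)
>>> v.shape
(13, 37)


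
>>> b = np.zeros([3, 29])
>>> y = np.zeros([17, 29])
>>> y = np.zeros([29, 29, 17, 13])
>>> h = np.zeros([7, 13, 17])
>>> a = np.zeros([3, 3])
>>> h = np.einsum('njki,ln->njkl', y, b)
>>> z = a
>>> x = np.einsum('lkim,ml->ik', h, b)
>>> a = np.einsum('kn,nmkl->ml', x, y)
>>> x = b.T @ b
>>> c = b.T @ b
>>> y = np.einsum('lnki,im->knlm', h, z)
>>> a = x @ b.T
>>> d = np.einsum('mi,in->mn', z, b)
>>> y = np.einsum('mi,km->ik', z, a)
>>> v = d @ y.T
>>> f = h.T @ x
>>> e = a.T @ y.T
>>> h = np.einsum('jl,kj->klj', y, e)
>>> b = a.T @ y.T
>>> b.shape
(3, 3)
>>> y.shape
(3, 29)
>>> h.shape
(3, 29, 3)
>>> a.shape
(29, 3)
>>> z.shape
(3, 3)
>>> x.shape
(29, 29)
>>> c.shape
(29, 29)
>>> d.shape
(3, 29)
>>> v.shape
(3, 3)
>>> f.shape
(3, 17, 29, 29)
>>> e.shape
(3, 3)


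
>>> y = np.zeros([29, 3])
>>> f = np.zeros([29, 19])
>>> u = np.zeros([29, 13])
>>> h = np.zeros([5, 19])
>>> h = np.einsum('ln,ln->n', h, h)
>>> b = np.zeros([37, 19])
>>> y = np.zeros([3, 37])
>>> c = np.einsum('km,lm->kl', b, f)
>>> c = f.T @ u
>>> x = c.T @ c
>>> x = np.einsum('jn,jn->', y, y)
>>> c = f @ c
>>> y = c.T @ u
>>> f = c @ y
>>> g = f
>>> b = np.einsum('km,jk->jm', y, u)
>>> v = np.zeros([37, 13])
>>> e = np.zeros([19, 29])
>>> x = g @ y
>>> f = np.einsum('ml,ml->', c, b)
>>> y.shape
(13, 13)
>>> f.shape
()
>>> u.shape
(29, 13)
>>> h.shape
(19,)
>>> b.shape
(29, 13)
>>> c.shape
(29, 13)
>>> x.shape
(29, 13)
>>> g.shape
(29, 13)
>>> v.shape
(37, 13)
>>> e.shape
(19, 29)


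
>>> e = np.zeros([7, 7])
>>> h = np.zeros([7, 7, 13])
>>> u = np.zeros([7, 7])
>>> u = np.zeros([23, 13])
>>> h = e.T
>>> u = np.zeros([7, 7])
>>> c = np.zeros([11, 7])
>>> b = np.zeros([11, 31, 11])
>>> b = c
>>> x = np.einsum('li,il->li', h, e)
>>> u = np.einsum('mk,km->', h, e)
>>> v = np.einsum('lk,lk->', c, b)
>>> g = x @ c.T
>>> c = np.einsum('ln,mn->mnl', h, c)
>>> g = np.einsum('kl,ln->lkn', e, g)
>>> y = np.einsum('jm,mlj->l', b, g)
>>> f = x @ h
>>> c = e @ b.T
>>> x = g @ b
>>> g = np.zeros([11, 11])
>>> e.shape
(7, 7)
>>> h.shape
(7, 7)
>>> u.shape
()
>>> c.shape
(7, 11)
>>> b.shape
(11, 7)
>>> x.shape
(7, 7, 7)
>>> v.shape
()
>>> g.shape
(11, 11)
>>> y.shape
(7,)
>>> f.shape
(7, 7)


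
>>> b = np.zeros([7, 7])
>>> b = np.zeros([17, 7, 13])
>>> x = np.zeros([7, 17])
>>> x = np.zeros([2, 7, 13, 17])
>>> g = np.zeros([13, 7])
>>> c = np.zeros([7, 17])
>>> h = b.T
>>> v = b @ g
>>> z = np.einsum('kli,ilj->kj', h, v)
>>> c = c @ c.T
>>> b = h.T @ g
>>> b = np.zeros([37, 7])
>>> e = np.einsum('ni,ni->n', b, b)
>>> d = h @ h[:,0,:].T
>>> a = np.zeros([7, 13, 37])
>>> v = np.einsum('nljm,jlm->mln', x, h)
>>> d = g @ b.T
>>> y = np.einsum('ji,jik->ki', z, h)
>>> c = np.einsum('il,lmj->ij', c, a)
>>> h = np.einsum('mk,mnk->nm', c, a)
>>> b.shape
(37, 7)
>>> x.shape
(2, 7, 13, 17)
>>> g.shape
(13, 7)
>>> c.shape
(7, 37)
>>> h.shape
(13, 7)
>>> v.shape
(17, 7, 2)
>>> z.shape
(13, 7)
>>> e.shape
(37,)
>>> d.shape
(13, 37)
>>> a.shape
(7, 13, 37)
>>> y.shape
(17, 7)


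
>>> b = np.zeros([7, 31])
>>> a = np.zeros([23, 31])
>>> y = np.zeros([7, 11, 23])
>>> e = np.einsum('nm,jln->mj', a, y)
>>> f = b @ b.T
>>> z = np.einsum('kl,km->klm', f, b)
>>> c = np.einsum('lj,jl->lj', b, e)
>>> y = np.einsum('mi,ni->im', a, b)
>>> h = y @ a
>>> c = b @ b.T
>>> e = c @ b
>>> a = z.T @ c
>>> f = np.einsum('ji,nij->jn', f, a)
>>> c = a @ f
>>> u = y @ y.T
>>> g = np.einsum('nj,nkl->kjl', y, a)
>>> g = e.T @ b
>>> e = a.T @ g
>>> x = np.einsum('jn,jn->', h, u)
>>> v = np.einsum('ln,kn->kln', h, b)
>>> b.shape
(7, 31)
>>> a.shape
(31, 7, 7)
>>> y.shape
(31, 23)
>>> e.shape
(7, 7, 31)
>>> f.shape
(7, 31)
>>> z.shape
(7, 7, 31)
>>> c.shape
(31, 7, 31)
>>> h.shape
(31, 31)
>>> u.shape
(31, 31)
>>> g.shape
(31, 31)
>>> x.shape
()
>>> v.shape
(7, 31, 31)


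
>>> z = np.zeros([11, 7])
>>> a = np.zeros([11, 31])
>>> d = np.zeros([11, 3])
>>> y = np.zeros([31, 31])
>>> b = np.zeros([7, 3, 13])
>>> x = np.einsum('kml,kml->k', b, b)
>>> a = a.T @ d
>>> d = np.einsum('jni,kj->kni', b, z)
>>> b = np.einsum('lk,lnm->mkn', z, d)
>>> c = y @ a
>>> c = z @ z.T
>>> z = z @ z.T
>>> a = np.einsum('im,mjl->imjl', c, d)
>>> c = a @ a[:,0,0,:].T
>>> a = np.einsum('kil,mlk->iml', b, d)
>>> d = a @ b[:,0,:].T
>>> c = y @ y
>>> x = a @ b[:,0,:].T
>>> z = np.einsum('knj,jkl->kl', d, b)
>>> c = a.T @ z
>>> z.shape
(7, 3)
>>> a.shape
(7, 11, 3)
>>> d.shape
(7, 11, 13)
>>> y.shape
(31, 31)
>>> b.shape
(13, 7, 3)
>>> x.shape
(7, 11, 13)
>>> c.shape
(3, 11, 3)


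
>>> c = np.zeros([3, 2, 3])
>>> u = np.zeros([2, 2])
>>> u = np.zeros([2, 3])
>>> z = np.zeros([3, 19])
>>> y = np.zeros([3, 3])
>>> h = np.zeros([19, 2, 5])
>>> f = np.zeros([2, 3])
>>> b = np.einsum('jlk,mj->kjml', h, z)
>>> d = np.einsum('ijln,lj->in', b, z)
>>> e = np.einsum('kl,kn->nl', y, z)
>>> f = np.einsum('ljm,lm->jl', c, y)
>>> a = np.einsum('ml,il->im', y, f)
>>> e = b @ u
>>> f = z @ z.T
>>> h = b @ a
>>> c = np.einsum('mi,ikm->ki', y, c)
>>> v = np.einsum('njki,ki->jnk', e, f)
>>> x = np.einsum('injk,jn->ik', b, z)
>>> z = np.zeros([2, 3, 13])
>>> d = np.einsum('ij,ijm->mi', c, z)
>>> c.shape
(2, 3)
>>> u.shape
(2, 3)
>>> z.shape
(2, 3, 13)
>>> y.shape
(3, 3)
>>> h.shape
(5, 19, 3, 3)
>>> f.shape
(3, 3)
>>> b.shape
(5, 19, 3, 2)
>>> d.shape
(13, 2)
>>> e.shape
(5, 19, 3, 3)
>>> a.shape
(2, 3)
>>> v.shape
(19, 5, 3)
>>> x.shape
(5, 2)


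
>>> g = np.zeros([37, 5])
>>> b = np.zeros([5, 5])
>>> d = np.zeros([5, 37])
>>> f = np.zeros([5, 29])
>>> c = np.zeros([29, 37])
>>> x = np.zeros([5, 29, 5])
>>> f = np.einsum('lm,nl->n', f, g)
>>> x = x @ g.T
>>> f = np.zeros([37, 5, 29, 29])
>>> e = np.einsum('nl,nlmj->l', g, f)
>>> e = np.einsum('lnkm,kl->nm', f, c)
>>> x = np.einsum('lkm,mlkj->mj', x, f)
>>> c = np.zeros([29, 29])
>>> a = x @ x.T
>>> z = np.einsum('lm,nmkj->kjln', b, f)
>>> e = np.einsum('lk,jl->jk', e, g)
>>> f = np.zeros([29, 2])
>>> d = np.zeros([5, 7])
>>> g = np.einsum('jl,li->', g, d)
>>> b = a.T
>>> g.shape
()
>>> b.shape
(37, 37)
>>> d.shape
(5, 7)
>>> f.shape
(29, 2)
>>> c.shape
(29, 29)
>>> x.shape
(37, 29)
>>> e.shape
(37, 29)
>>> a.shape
(37, 37)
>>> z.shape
(29, 29, 5, 37)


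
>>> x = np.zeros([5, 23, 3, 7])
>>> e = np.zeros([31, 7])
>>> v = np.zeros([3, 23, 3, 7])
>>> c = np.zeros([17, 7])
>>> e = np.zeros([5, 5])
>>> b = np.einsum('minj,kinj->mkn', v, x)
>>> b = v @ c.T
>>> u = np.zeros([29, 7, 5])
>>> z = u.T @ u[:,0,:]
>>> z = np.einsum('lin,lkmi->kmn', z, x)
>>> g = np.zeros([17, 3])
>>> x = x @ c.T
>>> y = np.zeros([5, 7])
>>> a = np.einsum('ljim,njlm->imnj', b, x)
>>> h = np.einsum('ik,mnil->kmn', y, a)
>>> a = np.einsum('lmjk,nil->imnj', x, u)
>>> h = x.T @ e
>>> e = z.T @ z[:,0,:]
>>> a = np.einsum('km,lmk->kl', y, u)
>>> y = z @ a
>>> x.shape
(5, 23, 3, 17)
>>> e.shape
(5, 3, 5)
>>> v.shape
(3, 23, 3, 7)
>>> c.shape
(17, 7)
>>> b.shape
(3, 23, 3, 17)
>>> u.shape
(29, 7, 5)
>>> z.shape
(23, 3, 5)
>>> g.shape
(17, 3)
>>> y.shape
(23, 3, 29)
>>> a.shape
(5, 29)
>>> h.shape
(17, 3, 23, 5)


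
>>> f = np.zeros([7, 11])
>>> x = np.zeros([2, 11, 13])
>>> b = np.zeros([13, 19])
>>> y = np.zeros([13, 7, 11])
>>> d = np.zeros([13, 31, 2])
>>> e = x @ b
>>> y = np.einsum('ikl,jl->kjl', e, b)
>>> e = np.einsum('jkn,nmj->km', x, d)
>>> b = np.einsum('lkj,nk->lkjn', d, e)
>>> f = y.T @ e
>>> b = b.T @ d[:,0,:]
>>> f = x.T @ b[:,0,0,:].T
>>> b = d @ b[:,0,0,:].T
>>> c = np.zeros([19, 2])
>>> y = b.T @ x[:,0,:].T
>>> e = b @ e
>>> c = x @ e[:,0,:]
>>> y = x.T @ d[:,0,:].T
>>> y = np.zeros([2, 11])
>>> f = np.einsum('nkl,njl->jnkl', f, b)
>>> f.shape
(31, 13, 11, 11)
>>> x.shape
(2, 11, 13)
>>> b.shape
(13, 31, 11)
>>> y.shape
(2, 11)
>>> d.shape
(13, 31, 2)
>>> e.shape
(13, 31, 31)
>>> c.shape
(2, 11, 31)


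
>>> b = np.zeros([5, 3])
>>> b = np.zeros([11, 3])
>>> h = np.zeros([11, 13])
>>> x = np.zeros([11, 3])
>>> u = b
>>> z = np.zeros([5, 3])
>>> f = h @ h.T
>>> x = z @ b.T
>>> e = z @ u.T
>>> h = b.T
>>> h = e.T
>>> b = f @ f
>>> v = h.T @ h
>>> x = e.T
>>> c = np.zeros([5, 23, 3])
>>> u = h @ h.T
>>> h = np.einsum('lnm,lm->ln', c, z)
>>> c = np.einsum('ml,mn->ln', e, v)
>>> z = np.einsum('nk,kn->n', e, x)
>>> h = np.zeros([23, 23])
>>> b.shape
(11, 11)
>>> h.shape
(23, 23)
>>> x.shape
(11, 5)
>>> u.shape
(11, 11)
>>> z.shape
(5,)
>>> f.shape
(11, 11)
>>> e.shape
(5, 11)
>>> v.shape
(5, 5)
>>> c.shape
(11, 5)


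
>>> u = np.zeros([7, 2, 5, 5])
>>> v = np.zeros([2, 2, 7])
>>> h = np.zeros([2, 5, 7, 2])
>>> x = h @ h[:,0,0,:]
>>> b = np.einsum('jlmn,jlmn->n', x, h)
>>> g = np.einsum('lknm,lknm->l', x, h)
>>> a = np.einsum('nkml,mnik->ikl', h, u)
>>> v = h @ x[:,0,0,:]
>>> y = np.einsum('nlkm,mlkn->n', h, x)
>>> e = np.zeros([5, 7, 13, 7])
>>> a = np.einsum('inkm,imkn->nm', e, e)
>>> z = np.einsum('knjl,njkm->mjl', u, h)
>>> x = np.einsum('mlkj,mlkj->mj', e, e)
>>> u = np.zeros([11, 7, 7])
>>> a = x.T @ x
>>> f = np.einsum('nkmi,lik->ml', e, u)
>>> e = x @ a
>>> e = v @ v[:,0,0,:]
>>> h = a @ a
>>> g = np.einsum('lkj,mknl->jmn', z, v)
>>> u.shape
(11, 7, 7)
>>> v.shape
(2, 5, 7, 2)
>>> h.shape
(7, 7)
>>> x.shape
(5, 7)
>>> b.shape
(2,)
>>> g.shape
(5, 2, 7)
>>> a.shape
(7, 7)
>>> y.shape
(2,)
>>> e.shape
(2, 5, 7, 2)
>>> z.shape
(2, 5, 5)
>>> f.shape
(13, 11)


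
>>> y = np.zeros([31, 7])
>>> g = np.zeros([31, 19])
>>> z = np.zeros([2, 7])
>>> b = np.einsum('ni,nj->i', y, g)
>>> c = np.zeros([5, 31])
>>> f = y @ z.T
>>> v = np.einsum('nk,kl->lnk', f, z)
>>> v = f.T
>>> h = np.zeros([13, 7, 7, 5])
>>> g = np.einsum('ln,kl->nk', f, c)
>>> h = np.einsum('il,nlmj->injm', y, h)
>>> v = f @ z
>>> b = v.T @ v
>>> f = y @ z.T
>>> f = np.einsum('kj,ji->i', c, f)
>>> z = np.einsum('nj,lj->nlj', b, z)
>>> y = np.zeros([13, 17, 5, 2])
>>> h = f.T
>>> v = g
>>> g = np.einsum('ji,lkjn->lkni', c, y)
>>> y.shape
(13, 17, 5, 2)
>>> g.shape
(13, 17, 2, 31)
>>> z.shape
(7, 2, 7)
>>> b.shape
(7, 7)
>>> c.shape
(5, 31)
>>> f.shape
(2,)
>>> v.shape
(2, 5)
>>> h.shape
(2,)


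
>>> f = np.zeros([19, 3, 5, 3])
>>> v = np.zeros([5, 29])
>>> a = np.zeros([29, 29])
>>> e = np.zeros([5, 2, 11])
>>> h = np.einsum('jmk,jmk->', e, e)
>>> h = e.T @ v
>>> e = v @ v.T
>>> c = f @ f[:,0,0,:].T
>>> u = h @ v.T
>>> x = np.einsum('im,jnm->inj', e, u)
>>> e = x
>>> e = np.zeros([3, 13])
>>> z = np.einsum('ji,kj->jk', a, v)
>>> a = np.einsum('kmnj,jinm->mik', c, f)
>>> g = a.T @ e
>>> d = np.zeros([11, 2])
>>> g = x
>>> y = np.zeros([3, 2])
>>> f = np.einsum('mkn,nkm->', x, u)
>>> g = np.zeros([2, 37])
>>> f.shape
()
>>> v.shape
(5, 29)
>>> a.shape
(3, 3, 19)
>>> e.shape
(3, 13)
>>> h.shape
(11, 2, 29)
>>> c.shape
(19, 3, 5, 19)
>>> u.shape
(11, 2, 5)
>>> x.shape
(5, 2, 11)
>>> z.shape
(29, 5)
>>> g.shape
(2, 37)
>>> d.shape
(11, 2)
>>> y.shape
(3, 2)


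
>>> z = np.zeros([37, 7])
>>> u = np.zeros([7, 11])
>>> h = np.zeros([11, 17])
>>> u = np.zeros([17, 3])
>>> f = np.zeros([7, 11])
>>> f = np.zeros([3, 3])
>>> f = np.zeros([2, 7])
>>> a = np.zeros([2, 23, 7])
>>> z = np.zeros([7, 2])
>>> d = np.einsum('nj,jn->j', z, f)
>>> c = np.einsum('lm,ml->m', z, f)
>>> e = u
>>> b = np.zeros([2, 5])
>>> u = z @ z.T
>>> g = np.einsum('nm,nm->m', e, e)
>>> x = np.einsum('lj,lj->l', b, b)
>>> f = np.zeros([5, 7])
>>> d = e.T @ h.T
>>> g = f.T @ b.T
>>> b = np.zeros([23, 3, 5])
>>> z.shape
(7, 2)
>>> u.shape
(7, 7)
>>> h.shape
(11, 17)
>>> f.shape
(5, 7)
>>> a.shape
(2, 23, 7)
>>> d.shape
(3, 11)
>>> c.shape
(2,)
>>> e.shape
(17, 3)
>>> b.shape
(23, 3, 5)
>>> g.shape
(7, 2)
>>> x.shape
(2,)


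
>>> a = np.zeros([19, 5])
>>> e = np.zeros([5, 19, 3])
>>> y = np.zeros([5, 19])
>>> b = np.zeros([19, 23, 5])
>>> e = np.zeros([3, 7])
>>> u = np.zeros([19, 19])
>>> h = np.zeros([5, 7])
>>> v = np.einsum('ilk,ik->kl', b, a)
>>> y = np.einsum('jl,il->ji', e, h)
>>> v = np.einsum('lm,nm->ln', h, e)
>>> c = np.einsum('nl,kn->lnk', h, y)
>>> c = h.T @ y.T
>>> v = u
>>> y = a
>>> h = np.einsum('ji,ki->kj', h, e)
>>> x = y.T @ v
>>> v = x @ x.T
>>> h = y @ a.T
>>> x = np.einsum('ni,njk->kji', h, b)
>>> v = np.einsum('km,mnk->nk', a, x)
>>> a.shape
(19, 5)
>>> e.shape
(3, 7)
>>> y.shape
(19, 5)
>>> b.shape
(19, 23, 5)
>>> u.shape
(19, 19)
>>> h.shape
(19, 19)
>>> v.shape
(23, 19)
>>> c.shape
(7, 3)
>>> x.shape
(5, 23, 19)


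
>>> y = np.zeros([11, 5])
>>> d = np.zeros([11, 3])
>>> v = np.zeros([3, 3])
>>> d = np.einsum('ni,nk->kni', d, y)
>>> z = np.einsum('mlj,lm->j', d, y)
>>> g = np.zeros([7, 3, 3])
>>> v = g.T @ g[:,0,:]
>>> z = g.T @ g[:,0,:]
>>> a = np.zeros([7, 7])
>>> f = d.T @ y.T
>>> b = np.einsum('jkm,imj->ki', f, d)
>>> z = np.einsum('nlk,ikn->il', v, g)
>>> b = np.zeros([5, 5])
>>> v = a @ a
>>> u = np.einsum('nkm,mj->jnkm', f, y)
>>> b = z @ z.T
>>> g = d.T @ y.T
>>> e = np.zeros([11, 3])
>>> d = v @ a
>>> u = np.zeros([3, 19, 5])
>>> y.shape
(11, 5)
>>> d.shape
(7, 7)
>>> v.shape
(7, 7)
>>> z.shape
(7, 3)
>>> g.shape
(3, 11, 11)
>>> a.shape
(7, 7)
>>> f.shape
(3, 11, 11)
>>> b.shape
(7, 7)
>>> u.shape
(3, 19, 5)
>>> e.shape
(11, 3)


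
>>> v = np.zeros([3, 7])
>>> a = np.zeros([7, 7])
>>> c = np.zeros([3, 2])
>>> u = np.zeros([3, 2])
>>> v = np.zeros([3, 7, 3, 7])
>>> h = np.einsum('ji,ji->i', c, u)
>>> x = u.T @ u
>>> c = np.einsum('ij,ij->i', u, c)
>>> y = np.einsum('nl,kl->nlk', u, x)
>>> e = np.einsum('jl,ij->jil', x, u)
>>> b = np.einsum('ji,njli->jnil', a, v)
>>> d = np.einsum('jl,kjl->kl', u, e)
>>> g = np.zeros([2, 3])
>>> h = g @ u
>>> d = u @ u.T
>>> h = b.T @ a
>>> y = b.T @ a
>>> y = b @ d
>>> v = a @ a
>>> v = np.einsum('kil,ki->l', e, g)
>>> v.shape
(2,)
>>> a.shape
(7, 7)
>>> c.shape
(3,)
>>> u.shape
(3, 2)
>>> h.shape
(3, 7, 3, 7)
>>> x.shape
(2, 2)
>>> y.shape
(7, 3, 7, 3)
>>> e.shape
(2, 3, 2)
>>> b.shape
(7, 3, 7, 3)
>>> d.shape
(3, 3)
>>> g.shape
(2, 3)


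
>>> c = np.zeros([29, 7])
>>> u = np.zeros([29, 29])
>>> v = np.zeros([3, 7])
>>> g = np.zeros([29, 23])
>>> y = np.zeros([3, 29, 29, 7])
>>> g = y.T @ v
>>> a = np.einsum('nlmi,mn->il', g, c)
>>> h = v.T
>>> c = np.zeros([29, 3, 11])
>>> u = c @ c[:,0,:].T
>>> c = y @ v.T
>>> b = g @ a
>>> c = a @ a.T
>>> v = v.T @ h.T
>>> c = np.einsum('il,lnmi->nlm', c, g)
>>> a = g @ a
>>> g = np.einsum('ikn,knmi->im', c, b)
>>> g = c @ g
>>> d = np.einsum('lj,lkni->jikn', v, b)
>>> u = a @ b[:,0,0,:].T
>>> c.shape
(29, 7, 29)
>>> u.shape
(7, 29, 29, 7)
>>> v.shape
(7, 7)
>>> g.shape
(29, 7, 29)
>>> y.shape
(3, 29, 29, 7)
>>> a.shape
(7, 29, 29, 29)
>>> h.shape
(7, 3)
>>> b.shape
(7, 29, 29, 29)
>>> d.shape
(7, 29, 29, 29)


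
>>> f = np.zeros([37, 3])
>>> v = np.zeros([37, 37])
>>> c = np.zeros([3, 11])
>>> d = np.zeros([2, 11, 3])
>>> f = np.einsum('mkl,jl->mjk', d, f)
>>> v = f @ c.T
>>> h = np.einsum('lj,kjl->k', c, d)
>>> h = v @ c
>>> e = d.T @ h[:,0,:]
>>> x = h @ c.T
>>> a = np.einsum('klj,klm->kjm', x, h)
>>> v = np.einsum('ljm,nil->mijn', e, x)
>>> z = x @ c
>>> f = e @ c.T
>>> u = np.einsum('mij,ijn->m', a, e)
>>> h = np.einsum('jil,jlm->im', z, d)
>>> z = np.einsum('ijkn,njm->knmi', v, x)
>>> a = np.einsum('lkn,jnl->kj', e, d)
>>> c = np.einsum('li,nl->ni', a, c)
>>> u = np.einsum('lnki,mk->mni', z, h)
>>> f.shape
(3, 11, 3)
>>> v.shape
(11, 37, 11, 2)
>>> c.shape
(3, 2)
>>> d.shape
(2, 11, 3)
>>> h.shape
(37, 3)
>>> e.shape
(3, 11, 11)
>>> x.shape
(2, 37, 3)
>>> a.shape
(11, 2)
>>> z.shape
(11, 2, 3, 11)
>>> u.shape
(37, 2, 11)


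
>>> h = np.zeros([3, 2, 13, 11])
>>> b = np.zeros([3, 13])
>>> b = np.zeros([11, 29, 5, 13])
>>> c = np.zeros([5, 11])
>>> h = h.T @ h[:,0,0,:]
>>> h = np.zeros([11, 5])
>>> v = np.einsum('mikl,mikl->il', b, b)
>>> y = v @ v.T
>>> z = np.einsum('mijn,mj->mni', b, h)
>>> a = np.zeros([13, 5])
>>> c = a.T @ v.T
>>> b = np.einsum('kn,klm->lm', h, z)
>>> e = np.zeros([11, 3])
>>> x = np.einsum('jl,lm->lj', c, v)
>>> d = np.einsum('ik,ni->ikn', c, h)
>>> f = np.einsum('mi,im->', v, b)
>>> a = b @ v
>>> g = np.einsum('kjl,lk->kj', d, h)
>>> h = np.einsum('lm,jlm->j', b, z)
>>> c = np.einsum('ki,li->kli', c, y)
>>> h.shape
(11,)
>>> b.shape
(13, 29)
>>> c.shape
(5, 29, 29)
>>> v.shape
(29, 13)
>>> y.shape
(29, 29)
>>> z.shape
(11, 13, 29)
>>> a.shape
(13, 13)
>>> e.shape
(11, 3)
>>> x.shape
(29, 5)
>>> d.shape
(5, 29, 11)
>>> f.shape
()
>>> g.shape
(5, 29)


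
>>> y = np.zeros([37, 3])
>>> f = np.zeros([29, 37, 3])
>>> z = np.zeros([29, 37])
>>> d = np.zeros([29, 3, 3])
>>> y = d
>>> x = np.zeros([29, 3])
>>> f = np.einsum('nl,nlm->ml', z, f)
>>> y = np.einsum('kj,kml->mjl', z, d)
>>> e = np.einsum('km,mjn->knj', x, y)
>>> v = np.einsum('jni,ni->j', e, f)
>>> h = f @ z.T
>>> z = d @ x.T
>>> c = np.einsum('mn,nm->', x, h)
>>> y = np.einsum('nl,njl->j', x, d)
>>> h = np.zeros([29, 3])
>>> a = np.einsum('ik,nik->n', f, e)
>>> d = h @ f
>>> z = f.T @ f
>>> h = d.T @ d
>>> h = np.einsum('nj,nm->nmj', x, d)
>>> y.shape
(3,)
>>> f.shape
(3, 37)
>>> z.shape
(37, 37)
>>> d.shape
(29, 37)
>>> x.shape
(29, 3)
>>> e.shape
(29, 3, 37)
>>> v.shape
(29,)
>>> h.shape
(29, 37, 3)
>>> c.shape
()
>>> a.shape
(29,)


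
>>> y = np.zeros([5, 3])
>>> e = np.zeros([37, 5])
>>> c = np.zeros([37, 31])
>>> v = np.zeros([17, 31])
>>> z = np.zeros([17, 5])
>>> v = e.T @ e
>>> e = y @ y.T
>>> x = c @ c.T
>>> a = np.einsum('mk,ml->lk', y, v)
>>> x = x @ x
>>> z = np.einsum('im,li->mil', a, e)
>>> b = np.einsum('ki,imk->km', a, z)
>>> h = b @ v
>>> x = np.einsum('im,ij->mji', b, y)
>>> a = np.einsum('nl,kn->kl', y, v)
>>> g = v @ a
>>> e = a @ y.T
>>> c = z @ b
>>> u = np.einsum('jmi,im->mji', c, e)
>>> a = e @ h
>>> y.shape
(5, 3)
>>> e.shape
(5, 5)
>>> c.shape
(3, 5, 5)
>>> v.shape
(5, 5)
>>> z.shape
(3, 5, 5)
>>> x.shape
(5, 3, 5)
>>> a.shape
(5, 5)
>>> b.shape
(5, 5)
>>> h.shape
(5, 5)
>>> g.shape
(5, 3)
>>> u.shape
(5, 3, 5)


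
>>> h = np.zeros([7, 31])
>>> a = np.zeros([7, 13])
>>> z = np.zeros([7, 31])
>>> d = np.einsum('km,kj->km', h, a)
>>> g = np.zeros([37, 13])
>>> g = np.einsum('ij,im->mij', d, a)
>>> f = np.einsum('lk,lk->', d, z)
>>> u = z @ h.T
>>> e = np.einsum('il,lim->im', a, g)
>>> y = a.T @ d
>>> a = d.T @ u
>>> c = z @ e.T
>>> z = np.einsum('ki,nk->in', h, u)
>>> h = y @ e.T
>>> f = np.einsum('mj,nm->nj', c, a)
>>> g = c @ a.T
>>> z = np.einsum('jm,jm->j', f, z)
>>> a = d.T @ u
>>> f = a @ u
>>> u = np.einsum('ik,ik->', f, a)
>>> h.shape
(13, 7)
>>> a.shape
(31, 7)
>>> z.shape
(31,)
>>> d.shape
(7, 31)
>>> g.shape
(7, 31)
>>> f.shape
(31, 7)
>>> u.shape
()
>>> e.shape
(7, 31)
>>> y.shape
(13, 31)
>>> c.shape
(7, 7)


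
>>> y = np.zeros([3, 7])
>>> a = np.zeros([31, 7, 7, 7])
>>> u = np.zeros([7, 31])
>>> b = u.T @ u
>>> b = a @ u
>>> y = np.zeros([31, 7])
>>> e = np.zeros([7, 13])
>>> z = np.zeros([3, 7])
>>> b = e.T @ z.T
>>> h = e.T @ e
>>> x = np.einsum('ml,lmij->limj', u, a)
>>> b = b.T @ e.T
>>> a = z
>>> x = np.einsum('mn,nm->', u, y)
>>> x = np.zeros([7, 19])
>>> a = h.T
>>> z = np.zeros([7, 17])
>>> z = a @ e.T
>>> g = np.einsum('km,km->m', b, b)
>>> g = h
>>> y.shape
(31, 7)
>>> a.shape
(13, 13)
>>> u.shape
(7, 31)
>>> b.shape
(3, 7)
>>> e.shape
(7, 13)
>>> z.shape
(13, 7)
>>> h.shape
(13, 13)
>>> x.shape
(7, 19)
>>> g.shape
(13, 13)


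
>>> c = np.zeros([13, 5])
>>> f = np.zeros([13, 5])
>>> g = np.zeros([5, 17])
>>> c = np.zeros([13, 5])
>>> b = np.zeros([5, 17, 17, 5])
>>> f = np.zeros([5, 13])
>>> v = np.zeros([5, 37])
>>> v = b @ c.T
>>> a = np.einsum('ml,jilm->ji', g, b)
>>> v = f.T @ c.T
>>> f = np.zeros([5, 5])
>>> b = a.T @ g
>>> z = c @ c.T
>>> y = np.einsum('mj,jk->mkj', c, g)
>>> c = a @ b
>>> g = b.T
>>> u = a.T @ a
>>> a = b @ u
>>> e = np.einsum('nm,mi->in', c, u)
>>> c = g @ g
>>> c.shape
(17, 17)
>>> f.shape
(5, 5)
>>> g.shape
(17, 17)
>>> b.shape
(17, 17)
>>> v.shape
(13, 13)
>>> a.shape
(17, 17)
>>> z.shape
(13, 13)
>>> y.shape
(13, 17, 5)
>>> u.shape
(17, 17)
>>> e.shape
(17, 5)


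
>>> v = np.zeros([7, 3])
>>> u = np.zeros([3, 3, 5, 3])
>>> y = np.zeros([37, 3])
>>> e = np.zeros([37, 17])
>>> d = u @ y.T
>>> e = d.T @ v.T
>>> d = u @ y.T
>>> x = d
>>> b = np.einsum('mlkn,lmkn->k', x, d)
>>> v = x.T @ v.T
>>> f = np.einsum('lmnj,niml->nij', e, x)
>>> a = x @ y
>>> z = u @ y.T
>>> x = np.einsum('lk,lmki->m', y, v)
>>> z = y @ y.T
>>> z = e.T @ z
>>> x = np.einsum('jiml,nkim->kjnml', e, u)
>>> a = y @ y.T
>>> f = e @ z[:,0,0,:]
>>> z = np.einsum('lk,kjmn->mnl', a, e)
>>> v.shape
(37, 5, 3, 7)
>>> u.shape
(3, 3, 5, 3)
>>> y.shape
(37, 3)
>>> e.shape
(37, 5, 3, 7)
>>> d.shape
(3, 3, 5, 37)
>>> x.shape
(3, 37, 3, 3, 7)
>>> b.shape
(5,)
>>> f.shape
(37, 5, 3, 37)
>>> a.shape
(37, 37)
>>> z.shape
(3, 7, 37)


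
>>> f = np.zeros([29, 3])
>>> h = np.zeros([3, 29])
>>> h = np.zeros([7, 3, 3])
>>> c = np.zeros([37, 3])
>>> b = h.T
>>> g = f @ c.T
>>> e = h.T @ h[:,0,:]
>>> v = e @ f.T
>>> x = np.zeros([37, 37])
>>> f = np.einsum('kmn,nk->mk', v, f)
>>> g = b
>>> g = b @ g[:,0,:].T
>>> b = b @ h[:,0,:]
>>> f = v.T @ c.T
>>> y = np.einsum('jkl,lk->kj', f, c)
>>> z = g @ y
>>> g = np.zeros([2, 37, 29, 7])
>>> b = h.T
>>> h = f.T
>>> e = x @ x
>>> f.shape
(29, 3, 37)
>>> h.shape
(37, 3, 29)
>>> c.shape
(37, 3)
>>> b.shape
(3, 3, 7)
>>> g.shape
(2, 37, 29, 7)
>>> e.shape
(37, 37)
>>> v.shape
(3, 3, 29)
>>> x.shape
(37, 37)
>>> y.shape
(3, 29)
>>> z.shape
(3, 3, 29)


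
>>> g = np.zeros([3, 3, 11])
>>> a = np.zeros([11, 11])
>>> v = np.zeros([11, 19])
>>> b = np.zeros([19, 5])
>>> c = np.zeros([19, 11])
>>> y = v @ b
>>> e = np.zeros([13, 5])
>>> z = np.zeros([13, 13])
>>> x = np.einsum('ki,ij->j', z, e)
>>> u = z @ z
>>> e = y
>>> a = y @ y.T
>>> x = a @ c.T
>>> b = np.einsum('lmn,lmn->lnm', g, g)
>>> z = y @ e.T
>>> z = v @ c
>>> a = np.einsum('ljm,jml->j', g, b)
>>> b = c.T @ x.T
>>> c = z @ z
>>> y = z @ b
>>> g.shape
(3, 3, 11)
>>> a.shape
(3,)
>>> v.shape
(11, 19)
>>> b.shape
(11, 11)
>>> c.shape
(11, 11)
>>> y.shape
(11, 11)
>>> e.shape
(11, 5)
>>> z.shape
(11, 11)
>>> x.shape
(11, 19)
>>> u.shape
(13, 13)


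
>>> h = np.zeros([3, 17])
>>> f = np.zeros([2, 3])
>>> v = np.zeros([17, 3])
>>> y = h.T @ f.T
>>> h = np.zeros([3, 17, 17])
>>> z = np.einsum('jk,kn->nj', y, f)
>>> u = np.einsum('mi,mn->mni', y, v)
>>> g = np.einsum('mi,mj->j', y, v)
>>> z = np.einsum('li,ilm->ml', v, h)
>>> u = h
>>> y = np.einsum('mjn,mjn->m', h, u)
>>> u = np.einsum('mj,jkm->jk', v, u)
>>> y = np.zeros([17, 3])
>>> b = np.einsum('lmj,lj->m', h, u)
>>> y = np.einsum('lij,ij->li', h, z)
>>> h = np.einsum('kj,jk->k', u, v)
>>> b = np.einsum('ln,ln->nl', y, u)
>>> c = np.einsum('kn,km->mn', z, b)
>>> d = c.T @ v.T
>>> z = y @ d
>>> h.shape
(3,)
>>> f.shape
(2, 3)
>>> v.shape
(17, 3)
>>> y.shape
(3, 17)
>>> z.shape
(3, 17)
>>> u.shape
(3, 17)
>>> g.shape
(3,)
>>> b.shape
(17, 3)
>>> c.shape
(3, 17)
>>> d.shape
(17, 17)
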